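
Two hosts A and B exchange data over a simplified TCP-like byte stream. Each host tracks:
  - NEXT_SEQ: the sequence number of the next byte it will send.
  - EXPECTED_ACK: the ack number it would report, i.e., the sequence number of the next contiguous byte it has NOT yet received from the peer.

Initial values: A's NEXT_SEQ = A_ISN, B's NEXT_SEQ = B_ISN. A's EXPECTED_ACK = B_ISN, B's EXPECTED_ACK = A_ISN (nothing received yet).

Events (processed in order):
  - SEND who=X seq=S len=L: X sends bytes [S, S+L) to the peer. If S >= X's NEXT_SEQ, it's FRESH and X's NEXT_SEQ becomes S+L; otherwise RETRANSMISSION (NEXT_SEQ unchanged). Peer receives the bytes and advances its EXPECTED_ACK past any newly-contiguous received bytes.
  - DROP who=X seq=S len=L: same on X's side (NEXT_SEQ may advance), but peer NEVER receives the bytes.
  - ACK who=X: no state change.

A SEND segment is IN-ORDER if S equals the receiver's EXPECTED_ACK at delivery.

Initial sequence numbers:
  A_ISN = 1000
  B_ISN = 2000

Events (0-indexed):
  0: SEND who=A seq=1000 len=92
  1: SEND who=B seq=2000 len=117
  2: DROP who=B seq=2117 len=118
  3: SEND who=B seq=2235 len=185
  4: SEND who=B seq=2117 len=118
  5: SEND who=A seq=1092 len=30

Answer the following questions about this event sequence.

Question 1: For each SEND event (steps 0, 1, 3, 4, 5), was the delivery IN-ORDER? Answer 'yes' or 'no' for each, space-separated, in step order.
Answer: yes yes no yes yes

Derivation:
Step 0: SEND seq=1000 -> in-order
Step 1: SEND seq=2000 -> in-order
Step 3: SEND seq=2235 -> out-of-order
Step 4: SEND seq=2117 -> in-order
Step 5: SEND seq=1092 -> in-order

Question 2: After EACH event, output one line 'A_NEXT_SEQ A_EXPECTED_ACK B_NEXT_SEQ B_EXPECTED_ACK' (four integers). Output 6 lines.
1092 2000 2000 1092
1092 2117 2117 1092
1092 2117 2235 1092
1092 2117 2420 1092
1092 2420 2420 1092
1122 2420 2420 1122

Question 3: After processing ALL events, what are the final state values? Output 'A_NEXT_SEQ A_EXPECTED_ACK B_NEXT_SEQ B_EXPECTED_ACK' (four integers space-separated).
After event 0: A_seq=1092 A_ack=2000 B_seq=2000 B_ack=1092
After event 1: A_seq=1092 A_ack=2117 B_seq=2117 B_ack=1092
After event 2: A_seq=1092 A_ack=2117 B_seq=2235 B_ack=1092
After event 3: A_seq=1092 A_ack=2117 B_seq=2420 B_ack=1092
After event 4: A_seq=1092 A_ack=2420 B_seq=2420 B_ack=1092
After event 5: A_seq=1122 A_ack=2420 B_seq=2420 B_ack=1122

Answer: 1122 2420 2420 1122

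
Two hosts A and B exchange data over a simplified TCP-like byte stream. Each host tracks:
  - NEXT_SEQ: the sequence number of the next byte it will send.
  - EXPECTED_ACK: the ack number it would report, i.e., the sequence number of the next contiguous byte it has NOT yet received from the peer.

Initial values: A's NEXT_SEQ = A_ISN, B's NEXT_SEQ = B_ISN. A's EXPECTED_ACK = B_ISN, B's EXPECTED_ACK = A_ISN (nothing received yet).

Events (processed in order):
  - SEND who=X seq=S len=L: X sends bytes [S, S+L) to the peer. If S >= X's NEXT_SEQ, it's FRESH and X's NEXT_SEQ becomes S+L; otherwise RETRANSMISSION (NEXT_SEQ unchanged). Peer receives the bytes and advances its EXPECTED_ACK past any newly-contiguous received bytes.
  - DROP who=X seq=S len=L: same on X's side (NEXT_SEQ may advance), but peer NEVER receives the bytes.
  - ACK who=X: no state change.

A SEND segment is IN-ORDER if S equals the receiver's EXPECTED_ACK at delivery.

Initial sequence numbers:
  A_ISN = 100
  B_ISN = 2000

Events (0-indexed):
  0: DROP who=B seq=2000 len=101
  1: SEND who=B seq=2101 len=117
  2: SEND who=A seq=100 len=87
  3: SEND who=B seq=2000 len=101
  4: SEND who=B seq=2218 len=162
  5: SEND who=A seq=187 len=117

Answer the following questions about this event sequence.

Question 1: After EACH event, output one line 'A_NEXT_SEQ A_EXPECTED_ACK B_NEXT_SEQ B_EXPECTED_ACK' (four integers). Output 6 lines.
100 2000 2101 100
100 2000 2218 100
187 2000 2218 187
187 2218 2218 187
187 2380 2380 187
304 2380 2380 304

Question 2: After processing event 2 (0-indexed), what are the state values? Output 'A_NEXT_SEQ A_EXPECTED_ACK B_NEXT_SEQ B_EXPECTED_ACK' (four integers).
After event 0: A_seq=100 A_ack=2000 B_seq=2101 B_ack=100
After event 1: A_seq=100 A_ack=2000 B_seq=2218 B_ack=100
After event 2: A_seq=187 A_ack=2000 B_seq=2218 B_ack=187

187 2000 2218 187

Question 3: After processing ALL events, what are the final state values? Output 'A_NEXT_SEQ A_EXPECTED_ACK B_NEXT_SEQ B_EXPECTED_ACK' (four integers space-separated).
After event 0: A_seq=100 A_ack=2000 B_seq=2101 B_ack=100
After event 1: A_seq=100 A_ack=2000 B_seq=2218 B_ack=100
After event 2: A_seq=187 A_ack=2000 B_seq=2218 B_ack=187
After event 3: A_seq=187 A_ack=2218 B_seq=2218 B_ack=187
After event 4: A_seq=187 A_ack=2380 B_seq=2380 B_ack=187
After event 5: A_seq=304 A_ack=2380 B_seq=2380 B_ack=304

Answer: 304 2380 2380 304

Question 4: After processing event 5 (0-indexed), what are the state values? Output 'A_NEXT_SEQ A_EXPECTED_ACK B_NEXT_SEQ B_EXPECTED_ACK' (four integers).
After event 0: A_seq=100 A_ack=2000 B_seq=2101 B_ack=100
After event 1: A_seq=100 A_ack=2000 B_seq=2218 B_ack=100
After event 2: A_seq=187 A_ack=2000 B_seq=2218 B_ack=187
After event 3: A_seq=187 A_ack=2218 B_seq=2218 B_ack=187
After event 4: A_seq=187 A_ack=2380 B_seq=2380 B_ack=187
After event 5: A_seq=304 A_ack=2380 B_seq=2380 B_ack=304

304 2380 2380 304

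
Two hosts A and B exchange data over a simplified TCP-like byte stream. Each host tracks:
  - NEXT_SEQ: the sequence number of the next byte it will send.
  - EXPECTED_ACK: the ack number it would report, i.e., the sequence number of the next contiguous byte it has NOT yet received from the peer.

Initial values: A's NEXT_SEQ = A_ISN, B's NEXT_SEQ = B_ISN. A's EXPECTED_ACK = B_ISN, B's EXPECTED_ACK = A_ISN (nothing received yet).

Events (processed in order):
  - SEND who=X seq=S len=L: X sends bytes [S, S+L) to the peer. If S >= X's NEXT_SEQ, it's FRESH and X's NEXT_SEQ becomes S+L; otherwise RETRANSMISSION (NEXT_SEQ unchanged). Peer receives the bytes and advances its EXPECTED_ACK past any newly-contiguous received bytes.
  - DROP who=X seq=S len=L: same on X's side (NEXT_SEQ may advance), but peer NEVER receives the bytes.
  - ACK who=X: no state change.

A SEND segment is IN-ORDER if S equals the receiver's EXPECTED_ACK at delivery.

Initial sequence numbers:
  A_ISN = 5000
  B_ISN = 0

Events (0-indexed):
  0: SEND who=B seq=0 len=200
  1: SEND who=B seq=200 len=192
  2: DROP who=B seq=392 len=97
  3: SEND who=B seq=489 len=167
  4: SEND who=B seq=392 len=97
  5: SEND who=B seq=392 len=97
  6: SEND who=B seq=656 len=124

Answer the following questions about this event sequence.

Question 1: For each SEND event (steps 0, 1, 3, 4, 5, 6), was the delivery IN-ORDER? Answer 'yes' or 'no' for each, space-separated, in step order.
Answer: yes yes no yes no yes

Derivation:
Step 0: SEND seq=0 -> in-order
Step 1: SEND seq=200 -> in-order
Step 3: SEND seq=489 -> out-of-order
Step 4: SEND seq=392 -> in-order
Step 5: SEND seq=392 -> out-of-order
Step 6: SEND seq=656 -> in-order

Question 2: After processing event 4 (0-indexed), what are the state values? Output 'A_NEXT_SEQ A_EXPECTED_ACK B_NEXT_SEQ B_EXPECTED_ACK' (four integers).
After event 0: A_seq=5000 A_ack=200 B_seq=200 B_ack=5000
After event 1: A_seq=5000 A_ack=392 B_seq=392 B_ack=5000
After event 2: A_seq=5000 A_ack=392 B_seq=489 B_ack=5000
After event 3: A_seq=5000 A_ack=392 B_seq=656 B_ack=5000
After event 4: A_seq=5000 A_ack=656 B_seq=656 B_ack=5000

5000 656 656 5000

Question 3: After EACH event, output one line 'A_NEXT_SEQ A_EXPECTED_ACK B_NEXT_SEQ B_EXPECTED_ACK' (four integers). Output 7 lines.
5000 200 200 5000
5000 392 392 5000
5000 392 489 5000
5000 392 656 5000
5000 656 656 5000
5000 656 656 5000
5000 780 780 5000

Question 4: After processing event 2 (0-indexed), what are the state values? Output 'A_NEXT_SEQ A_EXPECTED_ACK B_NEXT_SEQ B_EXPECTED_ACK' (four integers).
After event 0: A_seq=5000 A_ack=200 B_seq=200 B_ack=5000
After event 1: A_seq=5000 A_ack=392 B_seq=392 B_ack=5000
After event 2: A_seq=5000 A_ack=392 B_seq=489 B_ack=5000

5000 392 489 5000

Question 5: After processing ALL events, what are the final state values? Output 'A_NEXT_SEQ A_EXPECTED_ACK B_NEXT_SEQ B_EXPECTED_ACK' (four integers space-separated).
After event 0: A_seq=5000 A_ack=200 B_seq=200 B_ack=5000
After event 1: A_seq=5000 A_ack=392 B_seq=392 B_ack=5000
After event 2: A_seq=5000 A_ack=392 B_seq=489 B_ack=5000
After event 3: A_seq=5000 A_ack=392 B_seq=656 B_ack=5000
After event 4: A_seq=5000 A_ack=656 B_seq=656 B_ack=5000
After event 5: A_seq=5000 A_ack=656 B_seq=656 B_ack=5000
After event 6: A_seq=5000 A_ack=780 B_seq=780 B_ack=5000

Answer: 5000 780 780 5000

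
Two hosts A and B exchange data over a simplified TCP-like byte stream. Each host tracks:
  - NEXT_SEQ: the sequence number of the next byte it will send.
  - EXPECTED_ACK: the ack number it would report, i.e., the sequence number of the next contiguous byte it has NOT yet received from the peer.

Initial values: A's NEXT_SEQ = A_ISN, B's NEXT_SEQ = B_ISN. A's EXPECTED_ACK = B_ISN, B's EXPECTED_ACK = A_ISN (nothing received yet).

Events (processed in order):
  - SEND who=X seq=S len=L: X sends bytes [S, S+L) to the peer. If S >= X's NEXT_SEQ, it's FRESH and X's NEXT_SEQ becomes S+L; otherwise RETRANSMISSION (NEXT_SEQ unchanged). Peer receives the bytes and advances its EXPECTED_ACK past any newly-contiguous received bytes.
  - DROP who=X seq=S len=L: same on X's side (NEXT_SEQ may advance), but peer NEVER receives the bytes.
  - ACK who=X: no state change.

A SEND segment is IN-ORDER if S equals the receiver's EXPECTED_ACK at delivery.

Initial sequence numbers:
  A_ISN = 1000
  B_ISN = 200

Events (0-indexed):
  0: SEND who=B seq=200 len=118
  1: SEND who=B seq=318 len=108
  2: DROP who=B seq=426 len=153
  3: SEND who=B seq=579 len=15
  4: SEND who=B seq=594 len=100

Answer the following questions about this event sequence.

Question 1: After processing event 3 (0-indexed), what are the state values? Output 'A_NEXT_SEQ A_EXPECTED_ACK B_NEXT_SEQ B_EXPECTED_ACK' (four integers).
After event 0: A_seq=1000 A_ack=318 B_seq=318 B_ack=1000
After event 1: A_seq=1000 A_ack=426 B_seq=426 B_ack=1000
After event 2: A_seq=1000 A_ack=426 B_seq=579 B_ack=1000
After event 3: A_seq=1000 A_ack=426 B_seq=594 B_ack=1000

1000 426 594 1000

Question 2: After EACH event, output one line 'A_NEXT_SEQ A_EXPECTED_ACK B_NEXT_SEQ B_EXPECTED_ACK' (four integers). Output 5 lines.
1000 318 318 1000
1000 426 426 1000
1000 426 579 1000
1000 426 594 1000
1000 426 694 1000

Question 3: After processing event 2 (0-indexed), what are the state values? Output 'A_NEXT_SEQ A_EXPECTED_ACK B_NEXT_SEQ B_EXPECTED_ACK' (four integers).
After event 0: A_seq=1000 A_ack=318 B_seq=318 B_ack=1000
After event 1: A_seq=1000 A_ack=426 B_seq=426 B_ack=1000
After event 2: A_seq=1000 A_ack=426 B_seq=579 B_ack=1000

1000 426 579 1000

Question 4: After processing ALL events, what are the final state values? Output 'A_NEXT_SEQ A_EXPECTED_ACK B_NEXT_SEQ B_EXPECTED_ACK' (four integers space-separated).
After event 0: A_seq=1000 A_ack=318 B_seq=318 B_ack=1000
After event 1: A_seq=1000 A_ack=426 B_seq=426 B_ack=1000
After event 2: A_seq=1000 A_ack=426 B_seq=579 B_ack=1000
After event 3: A_seq=1000 A_ack=426 B_seq=594 B_ack=1000
After event 4: A_seq=1000 A_ack=426 B_seq=694 B_ack=1000

Answer: 1000 426 694 1000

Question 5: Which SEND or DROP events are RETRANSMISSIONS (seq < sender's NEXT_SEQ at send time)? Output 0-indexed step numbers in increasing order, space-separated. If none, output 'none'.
Step 0: SEND seq=200 -> fresh
Step 1: SEND seq=318 -> fresh
Step 2: DROP seq=426 -> fresh
Step 3: SEND seq=579 -> fresh
Step 4: SEND seq=594 -> fresh

Answer: none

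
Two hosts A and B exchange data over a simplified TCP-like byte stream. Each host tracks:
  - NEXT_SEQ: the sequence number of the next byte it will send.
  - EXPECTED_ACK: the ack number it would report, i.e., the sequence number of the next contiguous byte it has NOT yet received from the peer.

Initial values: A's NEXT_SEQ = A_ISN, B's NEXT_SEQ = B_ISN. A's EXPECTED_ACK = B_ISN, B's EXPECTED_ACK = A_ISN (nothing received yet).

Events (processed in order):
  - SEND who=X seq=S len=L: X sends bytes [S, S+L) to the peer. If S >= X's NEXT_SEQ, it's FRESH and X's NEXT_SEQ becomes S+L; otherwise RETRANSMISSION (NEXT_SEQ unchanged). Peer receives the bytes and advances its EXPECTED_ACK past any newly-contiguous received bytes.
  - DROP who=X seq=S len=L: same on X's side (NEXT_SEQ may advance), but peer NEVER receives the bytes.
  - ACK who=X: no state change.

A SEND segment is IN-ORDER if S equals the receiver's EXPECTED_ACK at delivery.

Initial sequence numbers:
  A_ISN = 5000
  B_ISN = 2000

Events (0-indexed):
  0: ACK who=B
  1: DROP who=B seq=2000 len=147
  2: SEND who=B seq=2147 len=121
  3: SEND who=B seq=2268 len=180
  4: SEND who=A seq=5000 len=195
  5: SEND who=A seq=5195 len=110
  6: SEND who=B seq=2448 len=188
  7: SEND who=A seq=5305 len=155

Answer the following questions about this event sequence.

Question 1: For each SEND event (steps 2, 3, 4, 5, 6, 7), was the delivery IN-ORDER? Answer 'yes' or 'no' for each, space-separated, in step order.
Answer: no no yes yes no yes

Derivation:
Step 2: SEND seq=2147 -> out-of-order
Step 3: SEND seq=2268 -> out-of-order
Step 4: SEND seq=5000 -> in-order
Step 5: SEND seq=5195 -> in-order
Step 6: SEND seq=2448 -> out-of-order
Step 7: SEND seq=5305 -> in-order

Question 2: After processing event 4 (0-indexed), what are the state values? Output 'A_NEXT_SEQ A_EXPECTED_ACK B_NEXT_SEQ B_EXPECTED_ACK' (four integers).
After event 0: A_seq=5000 A_ack=2000 B_seq=2000 B_ack=5000
After event 1: A_seq=5000 A_ack=2000 B_seq=2147 B_ack=5000
After event 2: A_seq=5000 A_ack=2000 B_seq=2268 B_ack=5000
After event 3: A_seq=5000 A_ack=2000 B_seq=2448 B_ack=5000
After event 4: A_seq=5195 A_ack=2000 B_seq=2448 B_ack=5195

5195 2000 2448 5195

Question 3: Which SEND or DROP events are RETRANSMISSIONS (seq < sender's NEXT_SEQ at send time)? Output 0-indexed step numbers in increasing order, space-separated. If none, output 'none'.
Step 1: DROP seq=2000 -> fresh
Step 2: SEND seq=2147 -> fresh
Step 3: SEND seq=2268 -> fresh
Step 4: SEND seq=5000 -> fresh
Step 5: SEND seq=5195 -> fresh
Step 6: SEND seq=2448 -> fresh
Step 7: SEND seq=5305 -> fresh

Answer: none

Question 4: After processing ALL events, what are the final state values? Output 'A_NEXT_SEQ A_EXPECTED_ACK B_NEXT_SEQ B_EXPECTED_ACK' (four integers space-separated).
After event 0: A_seq=5000 A_ack=2000 B_seq=2000 B_ack=5000
After event 1: A_seq=5000 A_ack=2000 B_seq=2147 B_ack=5000
After event 2: A_seq=5000 A_ack=2000 B_seq=2268 B_ack=5000
After event 3: A_seq=5000 A_ack=2000 B_seq=2448 B_ack=5000
After event 4: A_seq=5195 A_ack=2000 B_seq=2448 B_ack=5195
After event 5: A_seq=5305 A_ack=2000 B_seq=2448 B_ack=5305
After event 6: A_seq=5305 A_ack=2000 B_seq=2636 B_ack=5305
After event 7: A_seq=5460 A_ack=2000 B_seq=2636 B_ack=5460

Answer: 5460 2000 2636 5460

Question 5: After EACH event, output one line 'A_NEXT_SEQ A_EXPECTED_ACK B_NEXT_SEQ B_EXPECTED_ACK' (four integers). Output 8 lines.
5000 2000 2000 5000
5000 2000 2147 5000
5000 2000 2268 5000
5000 2000 2448 5000
5195 2000 2448 5195
5305 2000 2448 5305
5305 2000 2636 5305
5460 2000 2636 5460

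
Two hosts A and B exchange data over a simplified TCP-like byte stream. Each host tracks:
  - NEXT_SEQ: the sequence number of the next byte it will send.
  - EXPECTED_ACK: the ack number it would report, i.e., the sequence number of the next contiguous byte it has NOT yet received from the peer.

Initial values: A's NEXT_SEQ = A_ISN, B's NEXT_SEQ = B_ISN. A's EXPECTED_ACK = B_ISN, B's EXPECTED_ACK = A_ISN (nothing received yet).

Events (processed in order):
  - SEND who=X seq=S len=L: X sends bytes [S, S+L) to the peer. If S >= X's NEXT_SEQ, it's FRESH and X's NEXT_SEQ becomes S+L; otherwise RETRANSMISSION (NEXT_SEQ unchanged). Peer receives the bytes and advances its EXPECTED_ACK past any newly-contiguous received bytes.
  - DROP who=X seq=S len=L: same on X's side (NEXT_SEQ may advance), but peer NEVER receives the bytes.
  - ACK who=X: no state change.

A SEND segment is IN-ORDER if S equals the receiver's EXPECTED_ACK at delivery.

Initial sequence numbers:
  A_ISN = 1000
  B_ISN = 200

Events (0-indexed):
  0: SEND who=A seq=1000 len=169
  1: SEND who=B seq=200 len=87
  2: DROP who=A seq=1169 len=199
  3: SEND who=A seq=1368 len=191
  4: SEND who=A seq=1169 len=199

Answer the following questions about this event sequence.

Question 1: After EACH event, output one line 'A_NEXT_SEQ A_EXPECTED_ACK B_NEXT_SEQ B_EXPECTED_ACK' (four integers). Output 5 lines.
1169 200 200 1169
1169 287 287 1169
1368 287 287 1169
1559 287 287 1169
1559 287 287 1559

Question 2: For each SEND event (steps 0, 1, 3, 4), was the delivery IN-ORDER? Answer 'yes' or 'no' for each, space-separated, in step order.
Answer: yes yes no yes

Derivation:
Step 0: SEND seq=1000 -> in-order
Step 1: SEND seq=200 -> in-order
Step 3: SEND seq=1368 -> out-of-order
Step 4: SEND seq=1169 -> in-order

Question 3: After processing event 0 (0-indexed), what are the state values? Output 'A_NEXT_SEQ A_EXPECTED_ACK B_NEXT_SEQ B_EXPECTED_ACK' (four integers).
After event 0: A_seq=1169 A_ack=200 B_seq=200 B_ack=1169

1169 200 200 1169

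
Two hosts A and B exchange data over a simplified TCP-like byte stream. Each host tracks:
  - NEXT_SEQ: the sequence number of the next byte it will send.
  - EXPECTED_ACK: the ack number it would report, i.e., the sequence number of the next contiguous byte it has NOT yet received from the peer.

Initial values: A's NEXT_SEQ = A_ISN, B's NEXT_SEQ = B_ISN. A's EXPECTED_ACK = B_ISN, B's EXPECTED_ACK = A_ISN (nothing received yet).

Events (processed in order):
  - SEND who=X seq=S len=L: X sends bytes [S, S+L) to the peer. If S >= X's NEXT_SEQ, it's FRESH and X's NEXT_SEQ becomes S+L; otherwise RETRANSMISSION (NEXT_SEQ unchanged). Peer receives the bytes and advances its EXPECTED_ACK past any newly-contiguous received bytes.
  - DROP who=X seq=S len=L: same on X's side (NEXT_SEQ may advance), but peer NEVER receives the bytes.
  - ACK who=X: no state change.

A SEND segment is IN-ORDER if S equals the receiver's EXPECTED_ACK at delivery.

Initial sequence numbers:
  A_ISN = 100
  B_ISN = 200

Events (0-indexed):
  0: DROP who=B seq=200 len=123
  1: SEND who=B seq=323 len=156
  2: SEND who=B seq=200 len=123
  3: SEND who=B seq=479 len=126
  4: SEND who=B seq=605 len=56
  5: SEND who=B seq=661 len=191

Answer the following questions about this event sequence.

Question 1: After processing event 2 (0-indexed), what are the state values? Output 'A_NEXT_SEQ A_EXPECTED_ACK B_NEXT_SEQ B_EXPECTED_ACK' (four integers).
After event 0: A_seq=100 A_ack=200 B_seq=323 B_ack=100
After event 1: A_seq=100 A_ack=200 B_seq=479 B_ack=100
After event 2: A_seq=100 A_ack=479 B_seq=479 B_ack=100

100 479 479 100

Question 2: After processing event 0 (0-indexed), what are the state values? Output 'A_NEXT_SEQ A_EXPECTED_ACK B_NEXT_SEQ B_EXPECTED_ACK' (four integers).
After event 0: A_seq=100 A_ack=200 B_seq=323 B_ack=100

100 200 323 100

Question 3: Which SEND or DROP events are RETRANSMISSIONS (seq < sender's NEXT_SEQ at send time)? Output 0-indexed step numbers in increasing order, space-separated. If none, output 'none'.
Step 0: DROP seq=200 -> fresh
Step 1: SEND seq=323 -> fresh
Step 2: SEND seq=200 -> retransmit
Step 3: SEND seq=479 -> fresh
Step 4: SEND seq=605 -> fresh
Step 5: SEND seq=661 -> fresh

Answer: 2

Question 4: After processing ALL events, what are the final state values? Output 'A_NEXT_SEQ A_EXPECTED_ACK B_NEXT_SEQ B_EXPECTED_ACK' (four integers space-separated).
Answer: 100 852 852 100

Derivation:
After event 0: A_seq=100 A_ack=200 B_seq=323 B_ack=100
After event 1: A_seq=100 A_ack=200 B_seq=479 B_ack=100
After event 2: A_seq=100 A_ack=479 B_seq=479 B_ack=100
After event 3: A_seq=100 A_ack=605 B_seq=605 B_ack=100
After event 4: A_seq=100 A_ack=661 B_seq=661 B_ack=100
After event 5: A_seq=100 A_ack=852 B_seq=852 B_ack=100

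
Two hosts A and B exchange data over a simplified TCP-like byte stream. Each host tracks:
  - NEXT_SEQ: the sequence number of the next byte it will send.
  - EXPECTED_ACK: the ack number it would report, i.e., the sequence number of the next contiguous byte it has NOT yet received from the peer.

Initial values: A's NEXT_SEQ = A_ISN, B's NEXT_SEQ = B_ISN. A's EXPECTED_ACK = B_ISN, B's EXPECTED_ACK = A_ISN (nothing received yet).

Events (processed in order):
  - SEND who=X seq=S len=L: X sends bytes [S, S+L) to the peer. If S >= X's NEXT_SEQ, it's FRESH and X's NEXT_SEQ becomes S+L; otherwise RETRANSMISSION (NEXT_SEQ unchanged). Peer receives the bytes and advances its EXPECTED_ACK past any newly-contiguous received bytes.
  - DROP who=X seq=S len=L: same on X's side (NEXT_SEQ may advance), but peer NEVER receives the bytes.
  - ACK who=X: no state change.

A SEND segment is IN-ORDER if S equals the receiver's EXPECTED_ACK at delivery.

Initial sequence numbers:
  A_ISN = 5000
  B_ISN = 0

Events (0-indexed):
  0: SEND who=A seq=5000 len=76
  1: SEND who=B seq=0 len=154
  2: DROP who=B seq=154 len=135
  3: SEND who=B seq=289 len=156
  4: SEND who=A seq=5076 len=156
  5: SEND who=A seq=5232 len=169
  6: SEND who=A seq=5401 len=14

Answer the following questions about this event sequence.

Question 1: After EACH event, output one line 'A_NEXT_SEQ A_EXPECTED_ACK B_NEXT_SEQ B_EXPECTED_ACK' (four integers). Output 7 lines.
5076 0 0 5076
5076 154 154 5076
5076 154 289 5076
5076 154 445 5076
5232 154 445 5232
5401 154 445 5401
5415 154 445 5415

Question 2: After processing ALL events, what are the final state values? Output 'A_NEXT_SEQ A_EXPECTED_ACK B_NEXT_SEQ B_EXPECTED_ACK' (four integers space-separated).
Answer: 5415 154 445 5415

Derivation:
After event 0: A_seq=5076 A_ack=0 B_seq=0 B_ack=5076
After event 1: A_seq=5076 A_ack=154 B_seq=154 B_ack=5076
After event 2: A_seq=5076 A_ack=154 B_seq=289 B_ack=5076
After event 3: A_seq=5076 A_ack=154 B_seq=445 B_ack=5076
After event 4: A_seq=5232 A_ack=154 B_seq=445 B_ack=5232
After event 5: A_seq=5401 A_ack=154 B_seq=445 B_ack=5401
After event 6: A_seq=5415 A_ack=154 B_seq=445 B_ack=5415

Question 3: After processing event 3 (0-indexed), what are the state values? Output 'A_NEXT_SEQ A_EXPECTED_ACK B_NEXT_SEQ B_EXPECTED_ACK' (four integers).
After event 0: A_seq=5076 A_ack=0 B_seq=0 B_ack=5076
After event 1: A_seq=5076 A_ack=154 B_seq=154 B_ack=5076
After event 2: A_seq=5076 A_ack=154 B_seq=289 B_ack=5076
After event 3: A_seq=5076 A_ack=154 B_seq=445 B_ack=5076

5076 154 445 5076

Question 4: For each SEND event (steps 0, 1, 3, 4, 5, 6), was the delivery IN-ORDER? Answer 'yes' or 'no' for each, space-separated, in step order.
Step 0: SEND seq=5000 -> in-order
Step 1: SEND seq=0 -> in-order
Step 3: SEND seq=289 -> out-of-order
Step 4: SEND seq=5076 -> in-order
Step 5: SEND seq=5232 -> in-order
Step 6: SEND seq=5401 -> in-order

Answer: yes yes no yes yes yes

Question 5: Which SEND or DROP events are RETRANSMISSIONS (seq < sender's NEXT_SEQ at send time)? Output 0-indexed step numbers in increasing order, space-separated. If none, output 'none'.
Answer: none

Derivation:
Step 0: SEND seq=5000 -> fresh
Step 1: SEND seq=0 -> fresh
Step 2: DROP seq=154 -> fresh
Step 3: SEND seq=289 -> fresh
Step 4: SEND seq=5076 -> fresh
Step 5: SEND seq=5232 -> fresh
Step 6: SEND seq=5401 -> fresh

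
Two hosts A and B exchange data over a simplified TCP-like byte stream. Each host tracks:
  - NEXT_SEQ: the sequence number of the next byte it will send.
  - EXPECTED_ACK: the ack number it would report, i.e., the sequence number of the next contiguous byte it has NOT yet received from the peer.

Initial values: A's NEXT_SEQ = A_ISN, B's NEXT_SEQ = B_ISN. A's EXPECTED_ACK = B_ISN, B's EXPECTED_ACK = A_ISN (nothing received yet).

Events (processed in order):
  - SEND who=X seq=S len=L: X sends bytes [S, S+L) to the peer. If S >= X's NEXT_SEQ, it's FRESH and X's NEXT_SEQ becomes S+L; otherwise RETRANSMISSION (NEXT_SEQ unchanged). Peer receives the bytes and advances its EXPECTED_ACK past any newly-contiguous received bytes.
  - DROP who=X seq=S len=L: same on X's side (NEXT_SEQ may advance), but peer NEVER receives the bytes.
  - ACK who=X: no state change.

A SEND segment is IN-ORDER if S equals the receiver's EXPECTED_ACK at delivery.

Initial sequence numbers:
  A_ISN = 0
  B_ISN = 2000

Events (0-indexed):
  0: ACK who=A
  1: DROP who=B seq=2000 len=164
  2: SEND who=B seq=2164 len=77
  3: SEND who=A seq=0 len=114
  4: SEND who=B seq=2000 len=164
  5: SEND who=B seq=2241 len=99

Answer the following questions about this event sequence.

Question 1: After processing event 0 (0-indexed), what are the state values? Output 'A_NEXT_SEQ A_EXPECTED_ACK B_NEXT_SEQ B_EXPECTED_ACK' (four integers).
After event 0: A_seq=0 A_ack=2000 B_seq=2000 B_ack=0

0 2000 2000 0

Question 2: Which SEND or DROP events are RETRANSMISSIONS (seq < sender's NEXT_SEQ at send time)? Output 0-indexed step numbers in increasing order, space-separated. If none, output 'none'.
Step 1: DROP seq=2000 -> fresh
Step 2: SEND seq=2164 -> fresh
Step 3: SEND seq=0 -> fresh
Step 4: SEND seq=2000 -> retransmit
Step 5: SEND seq=2241 -> fresh

Answer: 4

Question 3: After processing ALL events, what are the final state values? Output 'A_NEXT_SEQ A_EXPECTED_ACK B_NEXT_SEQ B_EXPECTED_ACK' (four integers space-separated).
Answer: 114 2340 2340 114

Derivation:
After event 0: A_seq=0 A_ack=2000 B_seq=2000 B_ack=0
After event 1: A_seq=0 A_ack=2000 B_seq=2164 B_ack=0
After event 2: A_seq=0 A_ack=2000 B_seq=2241 B_ack=0
After event 3: A_seq=114 A_ack=2000 B_seq=2241 B_ack=114
After event 4: A_seq=114 A_ack=2241 B_seq=2241 B_ack=114
After event 5: A_seq=114 A_ack=2340 B_seq=2340 B_ack=114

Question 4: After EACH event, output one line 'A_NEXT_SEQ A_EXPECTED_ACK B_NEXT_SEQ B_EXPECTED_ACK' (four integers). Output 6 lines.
0 2000 2000 0
0 2000 2164 0
0 2000 2241 0
114 2000 2241 114
114 2241 2241 114
114 2340 2340 114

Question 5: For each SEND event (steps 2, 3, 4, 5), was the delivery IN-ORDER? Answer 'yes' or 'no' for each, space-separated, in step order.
Step 2: SEND seq=2164 -> out-of-order
Step 3: SEND seq=0 -> in-order
Step 4: SEND seq=2000 -> in-order
Step 5: SEND seq=2241 -> in-order

Answer: no yes yes yes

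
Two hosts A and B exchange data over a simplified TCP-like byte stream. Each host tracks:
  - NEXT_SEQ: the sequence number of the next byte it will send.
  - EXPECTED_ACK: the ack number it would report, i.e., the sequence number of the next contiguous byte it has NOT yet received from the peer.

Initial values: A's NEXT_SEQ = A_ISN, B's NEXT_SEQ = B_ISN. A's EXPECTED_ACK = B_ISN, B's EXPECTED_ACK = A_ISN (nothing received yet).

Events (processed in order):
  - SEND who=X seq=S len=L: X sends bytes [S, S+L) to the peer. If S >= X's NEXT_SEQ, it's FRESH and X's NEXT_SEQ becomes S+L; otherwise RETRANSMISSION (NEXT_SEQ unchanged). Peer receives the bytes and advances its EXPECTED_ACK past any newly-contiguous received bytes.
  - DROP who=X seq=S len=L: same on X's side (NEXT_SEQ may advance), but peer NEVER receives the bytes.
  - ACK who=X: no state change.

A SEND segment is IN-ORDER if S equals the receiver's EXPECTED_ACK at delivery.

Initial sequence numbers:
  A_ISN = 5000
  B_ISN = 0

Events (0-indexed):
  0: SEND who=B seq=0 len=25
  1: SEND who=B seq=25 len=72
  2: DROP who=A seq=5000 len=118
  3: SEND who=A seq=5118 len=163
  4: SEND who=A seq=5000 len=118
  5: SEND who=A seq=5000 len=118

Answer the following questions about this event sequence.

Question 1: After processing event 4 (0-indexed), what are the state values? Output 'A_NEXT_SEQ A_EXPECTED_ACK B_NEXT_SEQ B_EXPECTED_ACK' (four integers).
After event 0: A_seq=5000 A_ack=25 B_seq=25 B_ack=5000
After event 1: A_seq=5000 A_ack=97 B_seq=97 B_ack=5000
After event 2: A_seq=5118 A_ack=97 B_seq=97 B_ack=5000
After event 3: A_seq=5281 A_ack=97 B_seq=97 B_ack=5000
After event 4: A_seq=5281 A_ack=97 B_seq=97 B_ack=5281

5281 97 97 5281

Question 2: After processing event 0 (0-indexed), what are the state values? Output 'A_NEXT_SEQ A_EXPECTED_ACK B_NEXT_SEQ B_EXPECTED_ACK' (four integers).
After event 0: A_seq=5000 A_ack=25 B_seq=25 B_ack=5000

5000 25 25 5000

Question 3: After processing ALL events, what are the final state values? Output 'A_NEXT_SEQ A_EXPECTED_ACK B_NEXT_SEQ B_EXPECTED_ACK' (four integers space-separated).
Answer: 5281 97 97 5281

Derivation:
After event 0: A_seq=5000 A_ack=25 B_seq=25 B_ack=5000
After event 1: A_seq=5000 A_ack=97 B_seq=97 B_ack=5000
After event 2: A_seq=5118 A_ack=97 B_seq=97 B_ack=5000
After event 3: A_seq=5281 A_ack=97 B_seq=97 B_ack=5000
After event 4: A_seq=5281 A_ack=97 B_seq=97 B_ack=5281
After event 5: A_seq=5281 A_ack=97 B_seq=97 B_ack=5281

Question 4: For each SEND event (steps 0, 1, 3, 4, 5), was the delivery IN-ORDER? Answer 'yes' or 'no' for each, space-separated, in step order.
Answer: yes yes no yes no

Derivation:
Step 0: SEND seq=0 -> in-order
Step 1: SEND seq=25 -> in-order
Step 3: SEND seq=5118 -> out-of-order
Step 4: SEND seq=5000 -> in-order
Step 5: SEND seq=5000 -> out-of-order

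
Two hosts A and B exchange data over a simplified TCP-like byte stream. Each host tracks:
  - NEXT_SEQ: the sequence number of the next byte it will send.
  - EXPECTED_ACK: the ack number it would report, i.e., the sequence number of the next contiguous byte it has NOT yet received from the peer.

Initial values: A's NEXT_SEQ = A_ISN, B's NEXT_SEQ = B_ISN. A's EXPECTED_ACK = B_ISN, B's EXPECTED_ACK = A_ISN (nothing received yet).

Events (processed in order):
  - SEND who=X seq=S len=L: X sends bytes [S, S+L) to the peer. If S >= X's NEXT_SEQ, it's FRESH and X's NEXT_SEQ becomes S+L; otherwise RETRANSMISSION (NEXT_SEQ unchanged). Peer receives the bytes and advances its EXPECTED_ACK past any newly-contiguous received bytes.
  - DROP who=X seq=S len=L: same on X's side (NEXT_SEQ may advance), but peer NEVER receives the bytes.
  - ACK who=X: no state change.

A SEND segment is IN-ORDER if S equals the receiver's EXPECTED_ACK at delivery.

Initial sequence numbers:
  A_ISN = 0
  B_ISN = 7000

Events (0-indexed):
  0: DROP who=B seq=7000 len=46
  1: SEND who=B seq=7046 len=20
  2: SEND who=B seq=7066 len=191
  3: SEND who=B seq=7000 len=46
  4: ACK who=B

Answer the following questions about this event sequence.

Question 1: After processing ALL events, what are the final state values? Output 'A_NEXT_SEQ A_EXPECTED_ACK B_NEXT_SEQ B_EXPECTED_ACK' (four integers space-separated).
Answer: 0 7257 7257 0

Derivation:
After event 0: A_seq=0 A_ack=7000 B_seq=7046 B_ack=0
After event 1: A_seq=0 A_ack=7000 B_seq=7066 B_ack=0
After event 2: A_seq=0 A_ack=7000 B_seq=7257 B_ack=0
After event 3: A_seq=0 A_ack=7257 B_seq=7257 B_ack=0
After event 4: A_seq=0 A_ack=7257 B_seq=7257 B_ack=0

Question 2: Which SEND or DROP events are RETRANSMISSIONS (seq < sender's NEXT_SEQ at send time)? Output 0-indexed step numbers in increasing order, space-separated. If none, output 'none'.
Answer: 3

Derivation:
Step 0: DROP seq=7000 -> fresh
Step 1: SEND seq=7046 -> fresh
Step 2: SEND seq=7066 -> fresh
Step 3: SEND seq=7000 -> retransmit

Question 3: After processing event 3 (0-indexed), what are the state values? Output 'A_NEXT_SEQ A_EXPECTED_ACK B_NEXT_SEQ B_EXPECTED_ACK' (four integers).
After event 0: A_seq=0 A_ack=7000 B_seq=7046 B_ack=0
After event 1: A_seq=0 A_ack=7000 B_seq=7066 B_ack=0
After event 2: A_seq=0 A_ack=7000 B_seq=7257 B_ack=0
After event 3: A_seq=0 A_ack=7257 B_seq=7257 B_ack=0

0 7257 7257 0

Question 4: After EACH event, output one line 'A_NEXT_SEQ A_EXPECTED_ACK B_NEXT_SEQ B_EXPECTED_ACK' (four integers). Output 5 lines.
0 7000 7046 0
0 7000 7066 0
0 7000 7257 0
0 7257 7257 0
0 7257 7257 0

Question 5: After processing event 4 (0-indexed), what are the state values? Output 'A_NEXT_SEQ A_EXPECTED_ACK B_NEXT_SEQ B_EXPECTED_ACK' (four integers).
After event 0: A_seq=0 A_ack=7000 B_seq=7046 B_ack=0
After event 1: A_seq=0 A_ack=7000 B_seq=7066 B_ack=0
After event 2: A_seq=0 A_ack=7000 B_seq=7257 B_ack=0
After event 3: A_seq=0 A_ack=7257 B_seq=7257 B_ack=0
After event 4: A_seq=0 A_ack=7257 B_seq=7257 B_ack=0

0 7257 7257 0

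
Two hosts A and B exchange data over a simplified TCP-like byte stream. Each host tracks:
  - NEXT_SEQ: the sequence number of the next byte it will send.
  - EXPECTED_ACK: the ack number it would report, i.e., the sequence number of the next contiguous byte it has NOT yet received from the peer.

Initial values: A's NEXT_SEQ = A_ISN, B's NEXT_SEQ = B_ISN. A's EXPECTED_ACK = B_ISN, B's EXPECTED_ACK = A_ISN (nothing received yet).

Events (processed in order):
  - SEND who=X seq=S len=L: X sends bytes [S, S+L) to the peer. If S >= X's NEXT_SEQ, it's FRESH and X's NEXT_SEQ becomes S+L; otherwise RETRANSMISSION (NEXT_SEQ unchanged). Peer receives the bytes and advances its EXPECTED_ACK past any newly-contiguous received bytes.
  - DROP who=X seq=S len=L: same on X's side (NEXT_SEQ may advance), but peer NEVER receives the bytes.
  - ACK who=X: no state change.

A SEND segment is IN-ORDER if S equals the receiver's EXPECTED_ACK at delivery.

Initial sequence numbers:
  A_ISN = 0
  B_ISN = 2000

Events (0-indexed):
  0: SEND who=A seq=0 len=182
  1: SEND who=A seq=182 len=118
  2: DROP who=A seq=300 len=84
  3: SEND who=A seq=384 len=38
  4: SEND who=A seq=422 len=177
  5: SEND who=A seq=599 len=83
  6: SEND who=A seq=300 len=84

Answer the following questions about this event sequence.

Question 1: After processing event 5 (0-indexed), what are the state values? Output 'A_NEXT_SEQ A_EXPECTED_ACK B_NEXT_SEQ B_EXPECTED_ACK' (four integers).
After event 0: A_seq=182 A_ack=2000 B_seq=2000 B_ack=182
After event 1: A_seq=300 A_ack=2000 B_seq=2000 B_ack=300
After event 2: A_seq=384 A_ack=2000 B_seq=2000 B_ack=300
After event 3: A_seq=422 A_ack=2000 B_seq=2000 B_ack=300
After event 4: A_seq=599 A_ack=2000 B_seq=2000 B_ack=300
After event 5: A_seq=682 A_ack=2000 B_seq=2000 B_ack=300

682 2000 2000 300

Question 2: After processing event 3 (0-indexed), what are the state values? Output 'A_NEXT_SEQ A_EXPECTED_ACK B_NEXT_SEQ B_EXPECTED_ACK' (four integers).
After event 0: A_seq=182 A_ack=2000 B_seq=2000 B_ack=182
After event 1: A_seq=300 A_ack=2000 B_seq=2000 B_ack=300
After event 2: A_seq=384 A_ack=2000 B_seq=2000 B_ack=300
After event 3: A_seq=422 A_ack=2000 B_seq=2000 B_ack=300

422 2000 2000 300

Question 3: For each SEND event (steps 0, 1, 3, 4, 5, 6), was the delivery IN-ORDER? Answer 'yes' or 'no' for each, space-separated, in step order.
Step 0: SEND seq=0 -> in-order
Step 1: SEND seq=182 -> in-order
Step 3: SEND seq=384 -> out-of-order
Step 4: SEND seq=422 -> out-of-order
Step 5: SEND seq=599 -> out-of-order
Step 6: SEND seq=300 -> in-order

Answer: yes yes no no no yes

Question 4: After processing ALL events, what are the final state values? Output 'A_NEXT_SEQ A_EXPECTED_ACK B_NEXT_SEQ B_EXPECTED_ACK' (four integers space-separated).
After event 0: A_seq=182 A_ack=2000 B_seq=2000 B_ack=182
After event 1: A_seq=300 A_ack=2000 B_seq=2000 B_ack=300
After event 2: A_seq=384 A_ack=2000 B_seq=2000 B_ack=300
After event 3: A_seq=422 A_ack=2000 B_seq=2000 B_ack=300
After event 4: A_seq=599 A_ack=2000 B_seq=2000 B_ack=300
After event 5: A_seq=682 A_ack=2000 B_seq=2000 B_ack=300
After event 6: A_seq=682 A_ack=2000 B_seq=2000 B_ack=682

Answer: 682 2000 2000 682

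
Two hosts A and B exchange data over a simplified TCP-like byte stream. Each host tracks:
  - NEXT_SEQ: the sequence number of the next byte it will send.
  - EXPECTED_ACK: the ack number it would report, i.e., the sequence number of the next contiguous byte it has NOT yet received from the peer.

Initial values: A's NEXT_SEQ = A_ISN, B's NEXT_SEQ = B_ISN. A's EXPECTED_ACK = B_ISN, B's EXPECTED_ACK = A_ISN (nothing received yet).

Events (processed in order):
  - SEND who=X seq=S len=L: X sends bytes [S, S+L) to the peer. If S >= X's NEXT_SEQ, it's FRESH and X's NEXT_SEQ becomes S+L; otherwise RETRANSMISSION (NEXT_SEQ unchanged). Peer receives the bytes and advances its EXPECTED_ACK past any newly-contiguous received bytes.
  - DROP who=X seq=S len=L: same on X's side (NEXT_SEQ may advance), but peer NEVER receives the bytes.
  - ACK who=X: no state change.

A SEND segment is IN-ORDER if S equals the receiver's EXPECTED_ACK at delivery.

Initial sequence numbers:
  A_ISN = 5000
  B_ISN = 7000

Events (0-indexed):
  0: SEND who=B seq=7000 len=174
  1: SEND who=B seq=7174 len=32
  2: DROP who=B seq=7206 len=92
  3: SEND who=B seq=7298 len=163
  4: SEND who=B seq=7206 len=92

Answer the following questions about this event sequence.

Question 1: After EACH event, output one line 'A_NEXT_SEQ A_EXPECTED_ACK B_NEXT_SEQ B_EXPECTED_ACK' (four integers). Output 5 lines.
5000 7174 7174 5000
5000 7206 7206 5000
5000 7206 7298 5000
5000 7206 7461 5000
5000 7461 7461 5000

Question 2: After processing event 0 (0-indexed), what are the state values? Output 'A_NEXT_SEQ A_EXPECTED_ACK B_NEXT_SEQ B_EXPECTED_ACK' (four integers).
After event 0: A_seq=5000 A_ack=7174 B_seq=7174 B_ack=5000

5000 7174 7174 5000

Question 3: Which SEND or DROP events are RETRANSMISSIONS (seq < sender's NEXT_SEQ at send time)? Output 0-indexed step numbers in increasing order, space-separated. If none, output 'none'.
Step 0: SEND seq=7000 -> fresh
Step 1: SEND seq=7174 -> fresh
Step 2: DROP seq=7206 -> fresh
Step 3: SEND seq=7298 -> fresh
Step 4: SEND seq=7206 -> retransmit

Answer: 4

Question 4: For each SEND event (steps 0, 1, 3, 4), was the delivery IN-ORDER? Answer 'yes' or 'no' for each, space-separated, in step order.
Answer: yes yes no yes

Derivation:
Step 0: SEND seq=7000 -> in-order
Step 1: SEND seq=7174 -> in-order
Step 3: SEND seq=7298 -> out-of-order
Step 4: SEND seq=7206 -> in-order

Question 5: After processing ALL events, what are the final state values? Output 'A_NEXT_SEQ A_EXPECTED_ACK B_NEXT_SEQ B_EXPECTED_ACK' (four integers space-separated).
After event 0: A_seq=5000 A_ack=7174 B_seq=7174 B_ack=5000
After event 1: A_seq=5000 A_ack=7206 B_seq=7206 B_ack=5000
After event 2: A_seq=5000 A_ack=7206 B_seq=7298 B_ack=5000
After event 3: A_seq=5000 A_ack=7206 B_seq=7461 B_ack=5000
After event 4: A_seq=5000 A_ack=7461 B_seq=7461 B_ack=5000

Answer: 5000 7461 7461 5000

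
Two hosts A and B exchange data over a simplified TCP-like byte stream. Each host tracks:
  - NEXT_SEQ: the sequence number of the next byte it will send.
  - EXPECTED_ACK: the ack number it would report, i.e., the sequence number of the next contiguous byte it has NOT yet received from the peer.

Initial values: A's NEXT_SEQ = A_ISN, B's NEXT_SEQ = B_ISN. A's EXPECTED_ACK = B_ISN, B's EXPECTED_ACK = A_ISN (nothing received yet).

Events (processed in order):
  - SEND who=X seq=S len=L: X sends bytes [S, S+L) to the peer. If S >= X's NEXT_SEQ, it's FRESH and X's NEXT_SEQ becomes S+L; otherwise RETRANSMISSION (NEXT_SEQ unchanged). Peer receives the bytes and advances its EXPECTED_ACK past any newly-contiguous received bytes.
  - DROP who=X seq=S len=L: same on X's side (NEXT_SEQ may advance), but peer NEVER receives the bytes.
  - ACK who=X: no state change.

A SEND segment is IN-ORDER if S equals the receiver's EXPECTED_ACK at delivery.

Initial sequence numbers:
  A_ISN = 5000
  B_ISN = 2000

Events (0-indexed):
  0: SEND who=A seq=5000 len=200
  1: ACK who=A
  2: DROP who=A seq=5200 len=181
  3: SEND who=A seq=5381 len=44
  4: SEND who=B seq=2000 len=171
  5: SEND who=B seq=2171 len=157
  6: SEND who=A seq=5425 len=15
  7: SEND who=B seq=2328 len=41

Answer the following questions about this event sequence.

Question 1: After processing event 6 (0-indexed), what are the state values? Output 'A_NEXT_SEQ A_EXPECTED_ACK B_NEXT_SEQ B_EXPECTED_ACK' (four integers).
After event 0: A_seq=5200 A_ack=2000 B_seq=2000 B_ack=5200
After event 1: A_seq=5200 A_ack=2000 B_seq=2000 B_ack=5200
After event 2: A_seq=5381 A_ack=2000 B_seq=2000 B_ack=5200
After event 3: A_seq=5425 A_ack=2000 B_seq=2000 B_ack=5200
After event 4: A_seq=5425 A_ack=2171 B_seq=2171 B_ack=5200
After event 5: A_seq=5425 A_ack=2328 B_seq=2328 B_ack=5200
After event 6: A_seq=5440 A_ack=2328 B_seq=2328 B_ack=5200

5440 2328 2328 5200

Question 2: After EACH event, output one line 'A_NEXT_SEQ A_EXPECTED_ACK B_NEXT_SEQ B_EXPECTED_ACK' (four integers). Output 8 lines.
5200 2000 2000 5200
5200 2000 2000 5200
5381 2000 2000 5200
5425 2000 2000 5200
5425 2171 2171 5200
5425 2328 2328 5200
5440 2328 2328 5200
5440 2369 2369 5200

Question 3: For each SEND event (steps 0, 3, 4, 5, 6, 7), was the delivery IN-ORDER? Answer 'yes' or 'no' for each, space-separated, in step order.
Answer: yes no yes yes no yes

Derivation:
Step 0: SEND seq=5000 -> in-order
Step 3: SEND seq=5381 -> out-of-order
Step 4: SEND seq=2000 -> in-order
Step 5: SEND seq=2171 -> in-order
Step 6: SEND seq=5425 -> out-of-order
Step 7: SEND seq=2328 -> in-order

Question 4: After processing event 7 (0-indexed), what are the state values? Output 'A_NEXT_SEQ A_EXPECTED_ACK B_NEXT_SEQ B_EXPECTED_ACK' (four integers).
After event 0: A_seq=5200 A_ack=2000 B_seq=2000 B_ack=5200
After event 1: A_seq=5200 A_ack=2000 B_seq=2000 B_ack=5200
After event 2: A_seq=5381 A_ack=2000 B_seq=2000 B_ack=5200
After event 3: A_seq=5425 A_ack=2000 B_seq=2000 B_ack=5200
After event 4: A_seq=5425 A_ack=2171 B_seq=2171 B_ack=5200
After event 5: A_seq=5425 A_ack=2328 B_seq=2328 B_ack=5200
After event 6: A_seq=5440 A_ack=2328 B_seq=2328 B_ack=5200
After event 7: A_seq=5440 A_ack=2369 B_seq=2369 B_ack=5200

5440 2369 2369 5200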